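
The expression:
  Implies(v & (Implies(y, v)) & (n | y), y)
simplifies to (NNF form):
y | ~n | ~v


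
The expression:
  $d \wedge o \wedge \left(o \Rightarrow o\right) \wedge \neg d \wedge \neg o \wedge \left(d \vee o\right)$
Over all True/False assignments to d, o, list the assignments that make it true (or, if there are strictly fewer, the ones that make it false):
is never true.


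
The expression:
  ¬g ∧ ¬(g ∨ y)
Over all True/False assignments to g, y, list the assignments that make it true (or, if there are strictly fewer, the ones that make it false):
is true only for:
  g=False, y=False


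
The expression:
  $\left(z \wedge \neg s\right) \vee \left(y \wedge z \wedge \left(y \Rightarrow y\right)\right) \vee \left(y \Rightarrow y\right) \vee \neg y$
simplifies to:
$\text{True}$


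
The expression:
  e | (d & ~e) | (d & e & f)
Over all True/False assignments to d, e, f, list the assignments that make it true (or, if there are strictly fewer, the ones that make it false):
is false only for:
  d=False, e=False, f=False;
  d=False, e=False, f=True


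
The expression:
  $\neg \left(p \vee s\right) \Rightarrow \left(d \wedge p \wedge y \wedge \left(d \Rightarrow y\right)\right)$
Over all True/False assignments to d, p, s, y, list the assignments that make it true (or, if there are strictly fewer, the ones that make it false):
is false only for:
  d=False, p=False, s=False, y=False;
  d=False, p=False, s=False, y=True;
  d=True, p=False, s=False, y=False;
  d=True, p=False, s=False, y=True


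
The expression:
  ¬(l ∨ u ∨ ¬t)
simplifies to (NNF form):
t ∧ ¬l ∧ ¬u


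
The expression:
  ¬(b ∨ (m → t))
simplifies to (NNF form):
m ∧ ¬b ∧ ¬t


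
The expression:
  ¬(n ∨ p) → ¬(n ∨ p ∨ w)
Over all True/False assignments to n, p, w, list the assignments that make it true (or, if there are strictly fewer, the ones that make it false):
is false only for:
  n=False, p=False, w=True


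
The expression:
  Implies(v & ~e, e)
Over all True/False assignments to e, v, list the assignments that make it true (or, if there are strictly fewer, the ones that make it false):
is false only for:
  e=False, v=True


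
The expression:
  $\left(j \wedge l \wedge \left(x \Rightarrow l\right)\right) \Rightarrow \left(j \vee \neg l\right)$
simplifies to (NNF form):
$\text{True}$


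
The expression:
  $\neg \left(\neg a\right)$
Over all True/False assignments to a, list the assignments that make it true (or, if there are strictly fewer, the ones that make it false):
is true only for:
  a=True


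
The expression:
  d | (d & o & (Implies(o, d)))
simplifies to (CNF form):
d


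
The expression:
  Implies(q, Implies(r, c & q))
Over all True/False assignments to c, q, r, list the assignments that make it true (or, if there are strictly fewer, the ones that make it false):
is false only for:
  c=False, q=True, r=True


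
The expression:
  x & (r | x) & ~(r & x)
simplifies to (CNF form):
x & ~r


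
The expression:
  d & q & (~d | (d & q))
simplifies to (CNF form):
d & q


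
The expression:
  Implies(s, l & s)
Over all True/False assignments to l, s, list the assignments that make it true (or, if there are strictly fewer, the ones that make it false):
is false only for:
  l=False, s=True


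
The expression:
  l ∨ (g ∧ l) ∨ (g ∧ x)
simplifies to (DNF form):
l ∨ (g ∧ x)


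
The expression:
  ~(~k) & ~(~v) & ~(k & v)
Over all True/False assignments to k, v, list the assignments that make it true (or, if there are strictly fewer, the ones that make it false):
is never true.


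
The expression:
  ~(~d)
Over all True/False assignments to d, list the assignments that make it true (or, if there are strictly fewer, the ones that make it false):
is true only for:
  d=True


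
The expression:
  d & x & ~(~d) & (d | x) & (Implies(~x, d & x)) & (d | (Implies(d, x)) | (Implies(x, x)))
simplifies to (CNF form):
d & x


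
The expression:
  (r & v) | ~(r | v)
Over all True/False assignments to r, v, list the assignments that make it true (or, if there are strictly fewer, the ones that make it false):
is true only for:
  r=False, v=False;
  r=True, v=True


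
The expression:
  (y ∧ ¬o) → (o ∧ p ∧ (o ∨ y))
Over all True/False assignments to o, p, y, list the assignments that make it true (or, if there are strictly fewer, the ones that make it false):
is false only for:
  o=False, p=False, y=True;
  o=False, p=True, y=True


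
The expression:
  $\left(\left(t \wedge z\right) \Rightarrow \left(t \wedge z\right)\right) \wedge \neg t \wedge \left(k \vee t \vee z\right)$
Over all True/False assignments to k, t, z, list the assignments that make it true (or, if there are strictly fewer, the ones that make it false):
is true only for:
  k=False, t=False, z=True;
  k=True, t=False, z=False;
  k=True, t=False, z=True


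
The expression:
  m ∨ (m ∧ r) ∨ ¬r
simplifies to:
m ∨ ¬r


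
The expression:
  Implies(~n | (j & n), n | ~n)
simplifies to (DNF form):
True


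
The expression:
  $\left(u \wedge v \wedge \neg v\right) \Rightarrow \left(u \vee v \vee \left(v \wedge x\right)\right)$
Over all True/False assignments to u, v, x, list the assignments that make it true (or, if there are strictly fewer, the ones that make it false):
is always true.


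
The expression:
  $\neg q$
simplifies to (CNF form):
$\neg q$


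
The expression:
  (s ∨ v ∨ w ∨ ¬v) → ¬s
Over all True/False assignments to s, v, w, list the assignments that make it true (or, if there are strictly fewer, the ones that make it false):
is true only for:
  s=False, v=False, w=False;
  s=False, v=False, w=True;
  s=False, v=True, w=False;
  s=False, v=True, w=True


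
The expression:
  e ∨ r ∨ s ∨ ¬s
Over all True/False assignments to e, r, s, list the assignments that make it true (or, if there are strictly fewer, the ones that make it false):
is always true.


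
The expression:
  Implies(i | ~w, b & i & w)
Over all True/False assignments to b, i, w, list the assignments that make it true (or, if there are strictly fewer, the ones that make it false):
is true only for:
  b=False, i=False, w=True;
  b=True, i=False, w=True;
  b=True, i=True, w=True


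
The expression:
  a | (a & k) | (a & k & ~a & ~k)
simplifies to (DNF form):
a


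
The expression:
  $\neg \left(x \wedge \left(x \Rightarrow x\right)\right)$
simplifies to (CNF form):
$\neg x$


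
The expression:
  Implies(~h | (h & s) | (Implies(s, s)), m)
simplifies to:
m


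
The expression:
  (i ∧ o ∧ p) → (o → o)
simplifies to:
True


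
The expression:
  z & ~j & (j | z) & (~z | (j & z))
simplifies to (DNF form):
False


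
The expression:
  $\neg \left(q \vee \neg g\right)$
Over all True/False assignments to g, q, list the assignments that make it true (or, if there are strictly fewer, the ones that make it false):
is true only for:
  g=True, q=False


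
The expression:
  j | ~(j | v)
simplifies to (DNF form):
j | ~v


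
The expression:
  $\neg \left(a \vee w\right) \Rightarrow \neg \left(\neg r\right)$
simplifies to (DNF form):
$a \vee r \vee w$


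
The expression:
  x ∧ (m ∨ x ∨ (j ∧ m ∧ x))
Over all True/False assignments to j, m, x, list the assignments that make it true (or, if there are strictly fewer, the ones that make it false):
is true only for:
  j=False, m=False, x=True;
  j=False, m=True, x=True;
  j=True, m=False, x=True;
  j=True, m=True, x=True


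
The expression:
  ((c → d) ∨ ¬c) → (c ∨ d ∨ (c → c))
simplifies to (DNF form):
True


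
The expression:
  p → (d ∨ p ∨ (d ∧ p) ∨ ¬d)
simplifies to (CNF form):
True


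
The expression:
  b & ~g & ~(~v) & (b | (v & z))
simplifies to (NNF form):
b & v & ~g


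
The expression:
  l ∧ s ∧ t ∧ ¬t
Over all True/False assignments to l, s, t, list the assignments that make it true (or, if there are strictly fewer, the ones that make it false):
is never true.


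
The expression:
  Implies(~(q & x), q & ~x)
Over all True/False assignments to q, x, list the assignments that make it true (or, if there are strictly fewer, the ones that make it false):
is true only for:
  q=True, x=False;
  q=True, x=True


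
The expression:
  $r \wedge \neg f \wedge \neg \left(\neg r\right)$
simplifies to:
$r \wedge \neg f$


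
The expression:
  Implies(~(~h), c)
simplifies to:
c | ~h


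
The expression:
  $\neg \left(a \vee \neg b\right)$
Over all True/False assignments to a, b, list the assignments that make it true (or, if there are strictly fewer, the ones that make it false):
is true only for:
  a=False, b=True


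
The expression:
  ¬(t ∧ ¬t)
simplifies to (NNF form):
True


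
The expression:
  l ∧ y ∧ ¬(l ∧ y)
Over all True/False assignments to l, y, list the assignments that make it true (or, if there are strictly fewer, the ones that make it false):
is never true.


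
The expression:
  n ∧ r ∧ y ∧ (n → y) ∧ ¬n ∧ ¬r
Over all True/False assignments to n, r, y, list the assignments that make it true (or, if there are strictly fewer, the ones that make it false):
is never true.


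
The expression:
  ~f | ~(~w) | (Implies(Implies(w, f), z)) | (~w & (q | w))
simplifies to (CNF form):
q | w | z | ~f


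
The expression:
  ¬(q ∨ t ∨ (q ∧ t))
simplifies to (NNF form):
¬q ∧ ¬t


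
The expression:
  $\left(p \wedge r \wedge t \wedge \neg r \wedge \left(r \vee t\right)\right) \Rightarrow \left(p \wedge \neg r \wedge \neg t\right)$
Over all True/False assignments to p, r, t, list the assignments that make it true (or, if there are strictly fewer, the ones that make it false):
is always true.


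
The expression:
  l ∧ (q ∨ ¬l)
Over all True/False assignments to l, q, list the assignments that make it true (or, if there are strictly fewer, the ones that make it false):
is true only for:
  l=True, q=True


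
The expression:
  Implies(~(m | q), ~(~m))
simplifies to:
m | q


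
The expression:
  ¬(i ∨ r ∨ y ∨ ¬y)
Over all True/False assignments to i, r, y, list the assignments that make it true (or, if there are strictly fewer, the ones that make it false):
is never true.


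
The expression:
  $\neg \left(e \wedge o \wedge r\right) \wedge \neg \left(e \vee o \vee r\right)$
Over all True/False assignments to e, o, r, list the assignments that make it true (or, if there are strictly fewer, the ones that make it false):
is true only for:
  e=False, o=False, r=False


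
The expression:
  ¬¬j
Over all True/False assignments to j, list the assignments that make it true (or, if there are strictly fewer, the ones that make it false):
is true only for:
  j=True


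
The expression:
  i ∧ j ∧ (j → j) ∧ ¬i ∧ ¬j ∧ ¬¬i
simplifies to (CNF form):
False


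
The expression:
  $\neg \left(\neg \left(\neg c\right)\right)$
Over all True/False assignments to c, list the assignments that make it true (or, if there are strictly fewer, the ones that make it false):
is true only for:
  c=False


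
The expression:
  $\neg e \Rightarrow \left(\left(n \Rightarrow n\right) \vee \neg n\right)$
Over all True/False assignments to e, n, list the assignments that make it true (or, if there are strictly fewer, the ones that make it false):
is always true.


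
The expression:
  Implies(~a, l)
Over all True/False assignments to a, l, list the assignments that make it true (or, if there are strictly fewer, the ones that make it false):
is false only for:
  a=False, l=False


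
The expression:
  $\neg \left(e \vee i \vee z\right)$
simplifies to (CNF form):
$\neg e \wedge \neg i \wedge \neg z$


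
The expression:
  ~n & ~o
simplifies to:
~n & ~o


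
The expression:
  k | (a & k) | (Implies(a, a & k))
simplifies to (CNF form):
k | ~a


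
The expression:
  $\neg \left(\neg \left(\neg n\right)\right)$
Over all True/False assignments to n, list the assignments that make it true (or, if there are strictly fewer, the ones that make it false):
is true only for:
  n=False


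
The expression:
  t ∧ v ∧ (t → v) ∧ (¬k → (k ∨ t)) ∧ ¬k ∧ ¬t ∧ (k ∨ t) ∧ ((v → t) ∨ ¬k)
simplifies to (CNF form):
False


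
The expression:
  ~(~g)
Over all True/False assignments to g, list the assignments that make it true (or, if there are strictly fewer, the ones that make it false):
is true only for:
  g=True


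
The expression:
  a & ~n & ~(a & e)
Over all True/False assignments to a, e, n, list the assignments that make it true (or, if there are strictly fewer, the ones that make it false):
is true only for:
  a=True, e=False, n=False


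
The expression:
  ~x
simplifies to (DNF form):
~x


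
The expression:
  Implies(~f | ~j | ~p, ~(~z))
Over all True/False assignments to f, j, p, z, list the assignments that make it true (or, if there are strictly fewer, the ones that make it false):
is false only for:
  f=False, j=False, p=False, z=False;
  f=False, j=False, p=True, z=False;
  f=False, j=True, p=False, z=False;
  f=False, j=True, p=True, z=False;
  f=True, j=False, p=False, z=False;
  f=True, j=False, p=True, z=False;
  f=True, j=True, p=False, z=False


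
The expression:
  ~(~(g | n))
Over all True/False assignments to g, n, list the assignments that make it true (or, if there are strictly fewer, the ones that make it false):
is false only for:
  g=False, n=False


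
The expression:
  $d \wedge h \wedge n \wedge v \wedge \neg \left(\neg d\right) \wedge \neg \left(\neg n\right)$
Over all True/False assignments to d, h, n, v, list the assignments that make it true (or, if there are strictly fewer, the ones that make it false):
is true only for:
  d=True, h=True, n=True, v=True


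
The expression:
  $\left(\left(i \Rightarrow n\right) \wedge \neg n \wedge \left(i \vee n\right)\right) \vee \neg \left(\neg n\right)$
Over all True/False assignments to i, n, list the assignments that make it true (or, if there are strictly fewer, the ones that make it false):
is true only for:
  i=False, n=True;
  i=True, n=True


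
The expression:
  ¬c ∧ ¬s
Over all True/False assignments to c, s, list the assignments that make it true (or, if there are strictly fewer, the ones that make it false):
is true only for:
  c=False, s=False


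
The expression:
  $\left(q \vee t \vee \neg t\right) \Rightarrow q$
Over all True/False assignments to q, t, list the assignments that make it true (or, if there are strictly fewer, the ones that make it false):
is true only for:
  q=True, t=False;
  q=True, t=True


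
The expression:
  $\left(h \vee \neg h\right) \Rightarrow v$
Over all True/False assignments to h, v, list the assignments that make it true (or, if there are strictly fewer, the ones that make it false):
is true only for:
  h=False, v=True;
  h=True, v=True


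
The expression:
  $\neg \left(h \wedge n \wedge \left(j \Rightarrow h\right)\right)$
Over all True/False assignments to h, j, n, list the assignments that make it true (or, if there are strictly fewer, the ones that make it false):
is false only for:
  h=True, j=False, n=True;
  h=True, j=True, n=True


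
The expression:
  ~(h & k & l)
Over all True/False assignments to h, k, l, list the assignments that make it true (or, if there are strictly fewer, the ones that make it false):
is false only for:
  h=True, k=True, l=True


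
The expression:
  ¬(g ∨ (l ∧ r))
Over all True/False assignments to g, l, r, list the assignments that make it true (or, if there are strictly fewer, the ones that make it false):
is true only for:
  g=False, l=False, r=False;
  g=False, l=False, r=True;
  g=False, l=True, r=False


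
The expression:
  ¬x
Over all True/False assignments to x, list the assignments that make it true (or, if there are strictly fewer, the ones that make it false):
is true only for:
  x=False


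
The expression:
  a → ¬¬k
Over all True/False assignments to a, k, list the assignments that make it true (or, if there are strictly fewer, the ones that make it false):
is false only for:
  a=True, k=False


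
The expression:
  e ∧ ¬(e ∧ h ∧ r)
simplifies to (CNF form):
e ∧ (¬h ∨ ¬r)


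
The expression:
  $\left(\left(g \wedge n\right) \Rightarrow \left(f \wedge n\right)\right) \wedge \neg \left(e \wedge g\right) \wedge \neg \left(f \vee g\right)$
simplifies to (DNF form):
$\neg f \wedge \neg g$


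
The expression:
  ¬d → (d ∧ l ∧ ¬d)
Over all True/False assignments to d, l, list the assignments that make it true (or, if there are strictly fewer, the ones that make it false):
is true only for:
  d=True, l=False;
  d=True, l=True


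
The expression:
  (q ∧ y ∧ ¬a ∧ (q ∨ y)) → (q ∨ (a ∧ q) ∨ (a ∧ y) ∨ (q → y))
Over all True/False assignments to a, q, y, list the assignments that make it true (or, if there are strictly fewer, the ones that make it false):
is always true.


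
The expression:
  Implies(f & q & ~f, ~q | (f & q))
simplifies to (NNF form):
True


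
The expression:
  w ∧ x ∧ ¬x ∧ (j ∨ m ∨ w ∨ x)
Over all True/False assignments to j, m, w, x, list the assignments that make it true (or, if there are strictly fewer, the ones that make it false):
is never true.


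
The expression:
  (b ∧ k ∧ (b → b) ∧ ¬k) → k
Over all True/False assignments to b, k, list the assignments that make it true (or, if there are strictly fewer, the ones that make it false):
is always true.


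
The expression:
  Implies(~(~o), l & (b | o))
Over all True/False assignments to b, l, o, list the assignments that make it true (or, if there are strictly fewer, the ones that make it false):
is false only for:
  b=False, l=False, o=True;
  b=True, l=False, o=True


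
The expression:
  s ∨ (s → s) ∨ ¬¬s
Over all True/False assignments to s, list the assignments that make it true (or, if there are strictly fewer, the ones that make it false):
is always true.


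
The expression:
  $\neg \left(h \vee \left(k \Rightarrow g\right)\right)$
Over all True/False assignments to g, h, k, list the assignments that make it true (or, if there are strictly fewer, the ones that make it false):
is true only for:
  g=False, h=False, k=True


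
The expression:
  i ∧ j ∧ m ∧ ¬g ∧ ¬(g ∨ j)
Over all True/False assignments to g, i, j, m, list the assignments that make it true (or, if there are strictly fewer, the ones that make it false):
is never true.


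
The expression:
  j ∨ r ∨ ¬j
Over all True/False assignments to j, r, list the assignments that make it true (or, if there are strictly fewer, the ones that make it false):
is always true.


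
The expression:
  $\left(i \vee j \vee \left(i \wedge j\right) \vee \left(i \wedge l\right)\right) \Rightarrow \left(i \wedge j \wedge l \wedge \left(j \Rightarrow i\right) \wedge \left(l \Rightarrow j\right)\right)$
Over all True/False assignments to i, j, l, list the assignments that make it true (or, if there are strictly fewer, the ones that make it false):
is true only for:
  i=False, j=False, l=False;
  i=False, j=False, l=True;
  i=True, j=True, l=True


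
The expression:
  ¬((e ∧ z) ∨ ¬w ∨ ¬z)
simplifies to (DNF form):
w ∧ z ∧ ¬e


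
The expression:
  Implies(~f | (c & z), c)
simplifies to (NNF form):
c | f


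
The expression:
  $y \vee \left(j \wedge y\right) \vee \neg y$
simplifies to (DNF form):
$\text{True}$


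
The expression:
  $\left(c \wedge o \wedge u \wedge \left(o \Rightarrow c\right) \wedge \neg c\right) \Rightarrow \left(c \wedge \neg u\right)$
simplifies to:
$\text{True}$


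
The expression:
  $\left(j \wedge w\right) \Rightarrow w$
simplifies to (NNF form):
$\text{True}$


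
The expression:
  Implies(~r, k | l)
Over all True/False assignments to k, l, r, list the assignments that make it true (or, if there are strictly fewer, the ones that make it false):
is false only for:
  k=False, l=False, r=False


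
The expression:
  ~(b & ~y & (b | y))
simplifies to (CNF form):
y | ~b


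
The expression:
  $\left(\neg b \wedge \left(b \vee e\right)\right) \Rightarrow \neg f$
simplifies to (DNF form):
$b \vee \neg e \vee \neg f$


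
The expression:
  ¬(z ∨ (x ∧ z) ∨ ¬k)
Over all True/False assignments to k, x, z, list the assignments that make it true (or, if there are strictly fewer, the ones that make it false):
is true only for:
  k=True, x=False, z=False;
  k=True, x=True, z=False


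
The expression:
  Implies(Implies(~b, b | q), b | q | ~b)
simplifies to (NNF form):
True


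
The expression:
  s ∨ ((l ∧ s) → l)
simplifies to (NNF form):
True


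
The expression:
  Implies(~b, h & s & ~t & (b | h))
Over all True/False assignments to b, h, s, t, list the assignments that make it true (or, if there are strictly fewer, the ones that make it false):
is false only for:
  b=False, h=False, s=False, t=False;
  b=False, h=False, s=False, t=True;
  b=False, h=False, s=True, t=False;
  b=False, h=False, s=True, t=True;
  b=False, h=True, s=False, t=False;
  b=False, h=True, s=False, t=True;
  b=False, h=True, s=True, t=True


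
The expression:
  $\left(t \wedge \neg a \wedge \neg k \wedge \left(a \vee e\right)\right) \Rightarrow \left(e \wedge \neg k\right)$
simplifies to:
$\text{True}$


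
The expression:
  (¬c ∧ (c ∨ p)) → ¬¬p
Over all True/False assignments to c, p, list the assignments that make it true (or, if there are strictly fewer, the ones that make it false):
is always true.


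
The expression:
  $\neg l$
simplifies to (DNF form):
$\neg l$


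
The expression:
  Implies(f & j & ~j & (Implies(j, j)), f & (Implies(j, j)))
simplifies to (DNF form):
True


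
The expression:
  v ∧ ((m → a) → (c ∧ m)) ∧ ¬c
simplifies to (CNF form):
m ∧ v ∧ ¬a ∧ ¬c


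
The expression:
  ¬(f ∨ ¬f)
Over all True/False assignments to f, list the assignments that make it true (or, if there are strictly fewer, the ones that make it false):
is never true.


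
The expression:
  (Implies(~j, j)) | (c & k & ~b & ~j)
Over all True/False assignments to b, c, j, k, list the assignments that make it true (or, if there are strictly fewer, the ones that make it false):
is false only for:
  b=False, c=False, j=False, k=False;
  b=False, c=False, j=False, k=True;
  b=False, c=True, j=False, k=False;
  b=True, c=False, j=False, k=False;
  b=True, c=False, j=False, k=True;
  b=True, c=True, j=False, k=False;
  b=True, c=True, j=False, k=True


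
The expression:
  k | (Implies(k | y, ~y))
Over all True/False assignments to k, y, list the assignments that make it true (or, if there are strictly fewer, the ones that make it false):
is false only for:
  k=False, y=True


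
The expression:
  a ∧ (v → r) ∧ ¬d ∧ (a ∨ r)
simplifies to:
a ∧ ¬d ∧ (r ∨ ¬v)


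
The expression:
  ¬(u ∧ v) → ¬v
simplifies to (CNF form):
u ∨ ¬v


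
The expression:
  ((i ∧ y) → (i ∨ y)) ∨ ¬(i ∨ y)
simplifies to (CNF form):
True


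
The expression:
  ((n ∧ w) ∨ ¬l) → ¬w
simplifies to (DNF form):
(l ∧ ¬n) ∨ ¬w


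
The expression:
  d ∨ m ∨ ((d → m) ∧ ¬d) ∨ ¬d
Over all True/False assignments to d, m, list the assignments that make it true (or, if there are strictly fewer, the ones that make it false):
is always true.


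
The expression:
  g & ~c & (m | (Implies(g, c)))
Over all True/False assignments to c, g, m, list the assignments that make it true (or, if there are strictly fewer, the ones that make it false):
is true only for:
  c=False, g=True, m=True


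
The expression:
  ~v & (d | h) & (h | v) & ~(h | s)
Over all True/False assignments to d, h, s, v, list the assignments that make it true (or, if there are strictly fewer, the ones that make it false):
is never true.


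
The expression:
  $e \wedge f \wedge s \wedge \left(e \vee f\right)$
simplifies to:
$e \wedge f \wedge s$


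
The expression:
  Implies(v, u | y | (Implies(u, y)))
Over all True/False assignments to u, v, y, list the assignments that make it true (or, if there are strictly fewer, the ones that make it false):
is always true.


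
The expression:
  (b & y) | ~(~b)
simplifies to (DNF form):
b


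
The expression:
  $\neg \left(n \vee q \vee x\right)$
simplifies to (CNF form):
$\neg n \wedge \neg q \wedge \neg x$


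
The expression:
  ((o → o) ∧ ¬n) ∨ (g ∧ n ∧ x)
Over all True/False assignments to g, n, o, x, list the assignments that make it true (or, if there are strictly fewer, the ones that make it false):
is false only for:
  g=False, n=True, o=False, x=False;
  g=False, n=True, o=False, x=True;
  g=False, n=True, o=True, x=False;
  g=False, n=True, o=True, x=True;
  g=True, n=True, o=False, x=False;
  g=True, n=True, o=True, x=False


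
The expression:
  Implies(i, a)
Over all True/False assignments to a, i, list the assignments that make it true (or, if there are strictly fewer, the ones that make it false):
is false only for:
  a=False, i=True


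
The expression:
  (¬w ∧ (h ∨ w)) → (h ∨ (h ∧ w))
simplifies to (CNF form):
True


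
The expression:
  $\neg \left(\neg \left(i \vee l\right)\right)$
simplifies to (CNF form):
$i \vee l$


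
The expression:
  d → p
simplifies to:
p ∨ ¬d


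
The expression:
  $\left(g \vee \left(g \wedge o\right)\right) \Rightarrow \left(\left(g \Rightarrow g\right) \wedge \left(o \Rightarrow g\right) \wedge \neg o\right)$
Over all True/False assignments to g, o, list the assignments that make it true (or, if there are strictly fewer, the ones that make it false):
is false only for:
  g=True, o=True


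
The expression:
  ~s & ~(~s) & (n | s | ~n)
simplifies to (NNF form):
False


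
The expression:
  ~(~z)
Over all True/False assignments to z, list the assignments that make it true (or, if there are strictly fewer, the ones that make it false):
is true only for:
  z=True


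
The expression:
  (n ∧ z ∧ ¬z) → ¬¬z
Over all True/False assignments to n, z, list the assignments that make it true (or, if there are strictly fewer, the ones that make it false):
is always true.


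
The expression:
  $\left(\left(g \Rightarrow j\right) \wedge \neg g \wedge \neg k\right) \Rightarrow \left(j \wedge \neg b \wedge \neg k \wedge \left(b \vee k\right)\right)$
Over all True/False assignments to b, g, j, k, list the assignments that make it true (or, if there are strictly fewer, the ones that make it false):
is false only for:
  b=False, g=False, j=False, k=False;
  b=False, g=False, j=True, k=False;
  b=True, g=False, j=False, k=False;
  b=True, g=False, j=True, k=False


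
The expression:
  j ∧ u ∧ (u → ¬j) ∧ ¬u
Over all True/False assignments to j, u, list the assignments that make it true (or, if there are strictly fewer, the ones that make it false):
is never true.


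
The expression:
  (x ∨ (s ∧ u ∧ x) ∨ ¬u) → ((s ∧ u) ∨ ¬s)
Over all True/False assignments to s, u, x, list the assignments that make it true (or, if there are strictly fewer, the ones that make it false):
is false only for:
  s=True, u=False, x=False;
  s=True, u=False, x=True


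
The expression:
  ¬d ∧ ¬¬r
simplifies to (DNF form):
r ∧ ¬d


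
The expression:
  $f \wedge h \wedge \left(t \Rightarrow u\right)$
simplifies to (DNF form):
$\left(f \wedge h \wedge u\right) \vee \left(f \wedge h \wedge \neg t\right)$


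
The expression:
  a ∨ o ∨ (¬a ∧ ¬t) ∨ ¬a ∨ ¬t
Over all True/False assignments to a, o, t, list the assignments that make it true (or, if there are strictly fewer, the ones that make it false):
is always true.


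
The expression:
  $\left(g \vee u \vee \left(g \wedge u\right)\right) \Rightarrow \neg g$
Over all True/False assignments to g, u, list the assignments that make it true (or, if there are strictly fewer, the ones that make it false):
is true only for:
  g=False, u=False;
  g=False, u=True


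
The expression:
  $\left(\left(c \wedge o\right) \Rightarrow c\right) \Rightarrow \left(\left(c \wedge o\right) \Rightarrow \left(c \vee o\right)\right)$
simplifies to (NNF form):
$\text{True}$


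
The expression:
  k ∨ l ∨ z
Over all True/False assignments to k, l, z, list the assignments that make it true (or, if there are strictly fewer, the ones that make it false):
is false only for:
  k=False, l=False, z=False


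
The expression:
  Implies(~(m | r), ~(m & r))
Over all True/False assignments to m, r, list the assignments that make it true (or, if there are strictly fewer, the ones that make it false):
is always true.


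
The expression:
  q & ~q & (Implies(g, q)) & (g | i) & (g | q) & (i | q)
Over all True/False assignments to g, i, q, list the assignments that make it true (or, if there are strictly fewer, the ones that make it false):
is never true.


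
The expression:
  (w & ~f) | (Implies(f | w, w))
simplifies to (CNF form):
w | ~f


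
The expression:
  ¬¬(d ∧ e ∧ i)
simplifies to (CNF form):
d ∧ e ∧ i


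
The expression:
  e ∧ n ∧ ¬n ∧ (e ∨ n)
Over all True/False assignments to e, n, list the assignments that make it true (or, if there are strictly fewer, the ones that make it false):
is never true.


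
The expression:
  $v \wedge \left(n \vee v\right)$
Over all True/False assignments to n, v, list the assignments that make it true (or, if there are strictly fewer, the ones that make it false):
is true only for:
  n=False, v=True;
  n=True, v=True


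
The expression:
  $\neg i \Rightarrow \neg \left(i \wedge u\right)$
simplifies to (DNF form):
$\text{True}$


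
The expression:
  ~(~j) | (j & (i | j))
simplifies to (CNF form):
j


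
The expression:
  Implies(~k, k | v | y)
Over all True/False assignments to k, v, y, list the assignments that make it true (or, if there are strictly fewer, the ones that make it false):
is false only for:
  k=False, v=False, y=False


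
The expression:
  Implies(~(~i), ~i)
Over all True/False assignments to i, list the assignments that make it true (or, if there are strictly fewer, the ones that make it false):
is true only for:
  i=False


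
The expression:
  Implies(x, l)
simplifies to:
l | ~x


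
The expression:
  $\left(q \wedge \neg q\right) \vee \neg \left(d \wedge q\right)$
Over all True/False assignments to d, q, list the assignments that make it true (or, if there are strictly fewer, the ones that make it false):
is false only for:
  d=True, q=True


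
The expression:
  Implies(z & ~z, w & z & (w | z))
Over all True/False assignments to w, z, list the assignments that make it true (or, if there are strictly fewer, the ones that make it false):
is always true.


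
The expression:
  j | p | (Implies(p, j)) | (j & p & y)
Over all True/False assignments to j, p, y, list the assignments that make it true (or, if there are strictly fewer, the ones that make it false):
is always true.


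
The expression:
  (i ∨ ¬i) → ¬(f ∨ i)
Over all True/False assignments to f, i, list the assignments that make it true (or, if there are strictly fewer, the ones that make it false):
is true only for:
  f=False, i=False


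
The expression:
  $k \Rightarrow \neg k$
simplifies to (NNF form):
$\neg k$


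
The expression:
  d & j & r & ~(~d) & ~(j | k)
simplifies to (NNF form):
False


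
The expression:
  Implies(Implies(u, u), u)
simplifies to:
u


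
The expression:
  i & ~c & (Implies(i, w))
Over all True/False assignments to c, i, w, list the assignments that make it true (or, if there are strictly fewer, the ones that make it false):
is true only for:
  c=False, i=True, w=True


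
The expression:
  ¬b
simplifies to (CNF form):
¬b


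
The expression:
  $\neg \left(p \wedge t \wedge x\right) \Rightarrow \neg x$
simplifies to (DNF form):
$\left(p \wedge t\right) \vee \neg x$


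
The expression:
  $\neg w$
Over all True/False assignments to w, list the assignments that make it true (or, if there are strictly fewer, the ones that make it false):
is true only for:
  w=False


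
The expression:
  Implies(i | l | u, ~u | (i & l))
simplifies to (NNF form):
~u | (i & l)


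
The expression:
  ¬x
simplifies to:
¬x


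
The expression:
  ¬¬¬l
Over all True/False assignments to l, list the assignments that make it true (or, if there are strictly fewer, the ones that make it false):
is true only for:
  l=False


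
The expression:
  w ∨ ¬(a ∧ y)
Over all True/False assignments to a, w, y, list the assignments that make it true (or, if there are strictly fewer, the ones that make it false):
is false only for:
  a=True, w=False, y=True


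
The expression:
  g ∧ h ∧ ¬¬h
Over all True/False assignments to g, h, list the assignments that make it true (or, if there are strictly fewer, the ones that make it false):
is true only for:
  g=True, h=True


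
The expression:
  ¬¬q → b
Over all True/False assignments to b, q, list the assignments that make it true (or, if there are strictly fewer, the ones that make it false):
is false only for:
  b=False, q=True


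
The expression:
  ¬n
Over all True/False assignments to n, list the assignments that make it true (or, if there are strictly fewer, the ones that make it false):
is true only for:
  n=False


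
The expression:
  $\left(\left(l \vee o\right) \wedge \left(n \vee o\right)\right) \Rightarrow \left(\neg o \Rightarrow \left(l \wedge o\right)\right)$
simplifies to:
$o \vee \neg l \vee \neg n$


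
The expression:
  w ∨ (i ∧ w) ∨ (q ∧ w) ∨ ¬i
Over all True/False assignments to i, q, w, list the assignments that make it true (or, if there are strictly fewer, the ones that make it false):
is false only for:
  i=True, q=False, w=False;
  i=True, q=True, w=False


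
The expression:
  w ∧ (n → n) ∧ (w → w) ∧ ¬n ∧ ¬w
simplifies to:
False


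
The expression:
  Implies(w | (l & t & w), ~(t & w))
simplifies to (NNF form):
~t | ~w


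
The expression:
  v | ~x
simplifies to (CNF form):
v | ~x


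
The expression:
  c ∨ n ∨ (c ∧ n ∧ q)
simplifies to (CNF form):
c ∨ n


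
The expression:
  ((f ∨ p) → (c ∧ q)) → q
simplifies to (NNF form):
f ∨ p ∨ q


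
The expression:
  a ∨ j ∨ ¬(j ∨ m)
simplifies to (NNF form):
a ∨ j ∨ ¬m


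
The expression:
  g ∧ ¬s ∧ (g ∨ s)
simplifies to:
g ∧ ¬s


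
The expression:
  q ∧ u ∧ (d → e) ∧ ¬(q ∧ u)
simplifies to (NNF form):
False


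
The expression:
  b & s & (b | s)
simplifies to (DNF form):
b & s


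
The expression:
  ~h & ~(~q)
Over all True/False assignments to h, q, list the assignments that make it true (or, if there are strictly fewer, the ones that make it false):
is true only for:
  h=False, q=True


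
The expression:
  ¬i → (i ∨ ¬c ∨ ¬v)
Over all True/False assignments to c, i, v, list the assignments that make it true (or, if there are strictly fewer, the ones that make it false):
is false only for:
  c=True, i=False, v=True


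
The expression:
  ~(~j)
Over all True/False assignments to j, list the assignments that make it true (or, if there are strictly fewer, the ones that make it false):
is true only for:
  j=True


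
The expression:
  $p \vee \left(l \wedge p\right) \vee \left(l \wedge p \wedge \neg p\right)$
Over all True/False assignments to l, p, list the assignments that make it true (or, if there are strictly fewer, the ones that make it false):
is true only for:
  l=False, p=True;
  l=True, p=True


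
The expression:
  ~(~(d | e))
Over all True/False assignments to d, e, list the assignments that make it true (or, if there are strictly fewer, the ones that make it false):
is false only for:
  d=False, e=False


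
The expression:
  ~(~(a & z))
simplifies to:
a & z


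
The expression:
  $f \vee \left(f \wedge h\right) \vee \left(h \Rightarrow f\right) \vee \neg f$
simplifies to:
$\text{True}$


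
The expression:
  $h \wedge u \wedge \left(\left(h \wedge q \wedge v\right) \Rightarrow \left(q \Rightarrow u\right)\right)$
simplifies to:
$h \wedge u$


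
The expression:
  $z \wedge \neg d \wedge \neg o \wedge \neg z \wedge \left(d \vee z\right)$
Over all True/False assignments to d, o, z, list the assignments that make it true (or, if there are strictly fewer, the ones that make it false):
is never true.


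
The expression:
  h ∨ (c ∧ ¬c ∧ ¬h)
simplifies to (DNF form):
h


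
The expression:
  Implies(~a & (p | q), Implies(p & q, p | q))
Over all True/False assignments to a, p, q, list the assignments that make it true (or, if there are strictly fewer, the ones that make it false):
is always true.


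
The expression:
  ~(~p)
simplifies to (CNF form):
p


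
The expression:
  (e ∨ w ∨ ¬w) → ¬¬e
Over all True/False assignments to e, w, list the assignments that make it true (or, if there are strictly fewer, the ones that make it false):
is true only for:
  e=True, w=False;
  e=True, w=True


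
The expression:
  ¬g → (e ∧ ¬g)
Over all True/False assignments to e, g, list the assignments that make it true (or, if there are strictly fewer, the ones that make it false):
is false only for:
  e=False, g=False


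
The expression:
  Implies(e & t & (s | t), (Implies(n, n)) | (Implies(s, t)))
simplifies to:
True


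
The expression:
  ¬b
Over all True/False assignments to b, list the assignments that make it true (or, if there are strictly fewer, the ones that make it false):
is true only for:
  b=False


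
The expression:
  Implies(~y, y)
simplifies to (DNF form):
y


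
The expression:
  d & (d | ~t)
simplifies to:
d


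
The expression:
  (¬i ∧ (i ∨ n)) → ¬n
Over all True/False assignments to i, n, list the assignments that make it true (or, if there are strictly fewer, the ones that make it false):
is false only for:
  i=False, n=True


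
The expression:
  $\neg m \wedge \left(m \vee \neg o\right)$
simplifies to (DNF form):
$\neg m \wedge \neg o$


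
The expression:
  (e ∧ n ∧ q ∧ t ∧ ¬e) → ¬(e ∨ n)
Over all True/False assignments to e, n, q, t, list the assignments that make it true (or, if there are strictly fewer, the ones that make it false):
is always true.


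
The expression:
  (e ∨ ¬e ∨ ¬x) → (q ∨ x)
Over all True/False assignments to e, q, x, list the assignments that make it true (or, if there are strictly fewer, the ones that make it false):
is false only for:
  e=False, q=False, x=False;
  e=True, q=False, x=False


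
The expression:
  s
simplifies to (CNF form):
s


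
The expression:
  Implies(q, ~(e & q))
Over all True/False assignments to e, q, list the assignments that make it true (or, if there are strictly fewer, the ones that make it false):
is false only for:
  e=True, q=True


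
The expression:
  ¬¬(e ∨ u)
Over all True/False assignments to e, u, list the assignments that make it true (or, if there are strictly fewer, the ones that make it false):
is false only for:
  e=False, u=False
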